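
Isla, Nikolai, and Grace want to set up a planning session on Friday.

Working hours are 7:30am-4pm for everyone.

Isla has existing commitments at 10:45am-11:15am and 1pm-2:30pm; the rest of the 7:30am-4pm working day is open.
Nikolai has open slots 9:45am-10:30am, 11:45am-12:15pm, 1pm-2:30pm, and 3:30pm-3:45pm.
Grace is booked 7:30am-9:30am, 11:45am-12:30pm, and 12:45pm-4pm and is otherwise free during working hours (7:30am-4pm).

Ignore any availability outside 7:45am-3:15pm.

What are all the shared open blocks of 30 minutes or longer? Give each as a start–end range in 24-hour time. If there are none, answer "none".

Isla free within 07:30–16:00: 07:30–10:45, 11:15–13:00, 14:30–16:00.
Grace free within 07:30–16:00: 09:30–11:45, 12:30–12:45.
Isla ∩ Nikolai: 09:45–10:30, 11:45–12:15, 15:30–15:45.
Isla ∩ Nikolai ∩ Grace: 09:45–10:30.
Restricted to 07:45–15:15: 09:45–10:30.
Windows ≥ 30 min: 09:45–10:30.

09:45–10:30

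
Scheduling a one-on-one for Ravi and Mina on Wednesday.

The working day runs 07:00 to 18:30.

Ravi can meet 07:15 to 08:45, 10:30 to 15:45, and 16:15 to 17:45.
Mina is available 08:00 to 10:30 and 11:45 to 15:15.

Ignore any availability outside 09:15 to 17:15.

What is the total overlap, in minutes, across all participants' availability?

210 minutes

Ravi ∩ Mina: 08:00–08:45, 11:45–15:15.
Restricted to 09:15–17:15: 11:45–15:15.
Total common minutes: 210.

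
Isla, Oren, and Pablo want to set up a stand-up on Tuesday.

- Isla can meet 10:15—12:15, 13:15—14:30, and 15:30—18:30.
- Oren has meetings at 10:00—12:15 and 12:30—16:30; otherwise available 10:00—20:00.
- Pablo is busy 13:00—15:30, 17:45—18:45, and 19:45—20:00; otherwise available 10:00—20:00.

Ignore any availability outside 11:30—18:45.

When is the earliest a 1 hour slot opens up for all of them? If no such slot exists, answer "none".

Oren free within 10:00–20:00: 12:15–12:30, 16:30–20:00.
Pablo free within 10:00–20:00: 10:00–13:00, 15:30–17:45, 18:45–19:45.
Isla ∩ Oren: 16:30–18:30.
Isla ∩ Oren ∩ Pablo: 16:30–17:45.
Restricted to 11:30–18:45: 16:30–17:45.
Windows ≥ 60 min: 16:30–17:45.
Earliest such window starts at 16:30.

16:30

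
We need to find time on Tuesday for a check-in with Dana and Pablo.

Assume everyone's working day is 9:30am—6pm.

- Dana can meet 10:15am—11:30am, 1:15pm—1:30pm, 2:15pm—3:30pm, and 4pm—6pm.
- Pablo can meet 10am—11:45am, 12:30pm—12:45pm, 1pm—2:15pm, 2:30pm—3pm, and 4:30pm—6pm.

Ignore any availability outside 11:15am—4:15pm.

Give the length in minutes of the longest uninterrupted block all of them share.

30 minutes

Dana ∩ Pablo: 10:15–11:30, 13:15–13:30, 14:30–15:00, 16:30–18:00.
Restricted to 11:15–16:15: 11:15–11:30, 13:15–13:30, 14:30–15:00.
Common window lengths: 15, 15, 30 min; longest is 30.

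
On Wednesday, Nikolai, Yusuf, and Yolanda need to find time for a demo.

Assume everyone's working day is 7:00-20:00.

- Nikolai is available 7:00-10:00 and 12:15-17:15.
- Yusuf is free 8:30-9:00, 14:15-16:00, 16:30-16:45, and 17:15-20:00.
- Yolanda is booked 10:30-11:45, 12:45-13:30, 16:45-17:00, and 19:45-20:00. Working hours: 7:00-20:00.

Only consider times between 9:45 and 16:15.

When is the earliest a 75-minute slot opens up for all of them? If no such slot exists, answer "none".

Yolanda free within 07:00–20:00: 07:00–10:30, 11:45–12:45, 13:30–16:45, 17:00–19:45.
Nikolai ∩ Yusuf: 08:30–09:00, 14:15–16:00, 16:30–16:45.
Nikolai ∩ Yusuf ∩ Yolanda: 08:30–09:00, 14:15–16:00, 16:30–16:45.
Restricted to 09:45–16:15: 14:15–16:00.
Windows ≥ 75 min: 14:15–16:00.
Earliest such window starts at 14:15.

14:15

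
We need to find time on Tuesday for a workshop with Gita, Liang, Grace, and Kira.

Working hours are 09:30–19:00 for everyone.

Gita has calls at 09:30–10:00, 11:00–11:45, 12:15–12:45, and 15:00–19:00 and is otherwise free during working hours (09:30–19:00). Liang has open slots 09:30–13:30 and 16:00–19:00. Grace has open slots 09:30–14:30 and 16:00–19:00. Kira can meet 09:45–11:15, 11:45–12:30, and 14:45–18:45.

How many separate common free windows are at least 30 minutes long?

Gita free within 09:30–19:00: 10:00–11:00, 11:45–12:15, 12:45–15:00.
Gita ∩ Liang: 10:00–11:00, 11:45–12:15, 12:45–13:30.
Gita ∩ Liang ∩ Grace: 10:00–11:00, 11:45–12:15, 12:45–13:30.
Gita ∩ Liang ∩ Grace ∩ Kira: 10:00–11:00, 11:45–12:15.
Windows ≥ 30 min: 10:00–11:00, 11:45–12:15.
That's 2 windows.

2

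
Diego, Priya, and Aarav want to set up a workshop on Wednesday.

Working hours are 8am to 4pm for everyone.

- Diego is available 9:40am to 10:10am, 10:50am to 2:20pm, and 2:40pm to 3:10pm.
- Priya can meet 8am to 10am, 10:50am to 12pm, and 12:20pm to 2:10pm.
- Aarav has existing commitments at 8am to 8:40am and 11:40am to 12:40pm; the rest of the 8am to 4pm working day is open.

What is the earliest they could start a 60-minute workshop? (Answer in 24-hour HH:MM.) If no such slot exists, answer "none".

12:40

Aarav free within 08:00–16:00: 08:40–11:40, 12:40–16:00.
Diego ∩ Priya: 09:40–10:00, 10:50–12:00, 12:20–14:10.
Diego ∩ Priya ∩ Aarav: 09:40–10:00, 10:50–11:40, 12:40–14:10.
Windows ≥ 60 min: 12:40–14:10.
Earliest such window starts at 12:40.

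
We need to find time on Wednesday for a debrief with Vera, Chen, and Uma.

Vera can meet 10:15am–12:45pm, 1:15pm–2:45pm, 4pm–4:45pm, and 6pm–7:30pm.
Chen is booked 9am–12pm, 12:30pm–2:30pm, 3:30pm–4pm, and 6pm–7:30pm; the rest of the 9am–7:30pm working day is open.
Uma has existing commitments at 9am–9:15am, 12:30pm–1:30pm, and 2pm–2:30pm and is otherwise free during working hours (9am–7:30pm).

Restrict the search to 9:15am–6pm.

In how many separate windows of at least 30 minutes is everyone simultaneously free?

2

Chen free within 09:00–19:30: 12:00–12:30, 14:30–15:30, 16:00–18:00.
Uma free within 09:00–19:30: 09:15–12:30, 13:30–14:00, 14:30–19:30.
Vera ∩ Chen: 12:00–12:30, 14:30–14:45, 16:00–16:45.
Vera ∩ Chen ∩ Uma: 12:00–12:30, 14:30–14:45, 16:00–16:45.
Restricted to 09:15–18:00: 12:00–12:30, 14:30–14:45, 16:00–16:45.
Windows ≥ 30 min: 12:00–12:30, 16:00–16:45.
That's 2 windows.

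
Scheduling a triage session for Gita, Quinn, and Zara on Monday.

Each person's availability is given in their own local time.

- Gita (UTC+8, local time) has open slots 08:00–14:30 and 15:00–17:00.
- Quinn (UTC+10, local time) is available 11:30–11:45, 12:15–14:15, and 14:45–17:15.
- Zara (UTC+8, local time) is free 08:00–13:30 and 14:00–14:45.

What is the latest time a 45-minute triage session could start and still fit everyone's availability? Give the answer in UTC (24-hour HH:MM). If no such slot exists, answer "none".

04:45

Gita → UTC: 00:00–06:30, 07:00–09:00.
Quinn → UTC: 01:30–01:45, 02:15–04:15, 04:45–07:15.
Zara → UTC: 00:00–05:30, 06:00–06:45.
Gita ∩ Quinn: 01:30–01:45, 02:15–04:15, 04:45–06:30, 07:00–07:15.
Gita ∩ Quinn ∩ Zara: 01:30–01:45, 02:15–04:15, 04:45–05:30, 06:00–06:30.
Windows ≥ 45 min: 02:15–04:15, 04:45–05:30.
Latest start in the last window 04:45–05:30 is 05:30 − 45 min = 04:45.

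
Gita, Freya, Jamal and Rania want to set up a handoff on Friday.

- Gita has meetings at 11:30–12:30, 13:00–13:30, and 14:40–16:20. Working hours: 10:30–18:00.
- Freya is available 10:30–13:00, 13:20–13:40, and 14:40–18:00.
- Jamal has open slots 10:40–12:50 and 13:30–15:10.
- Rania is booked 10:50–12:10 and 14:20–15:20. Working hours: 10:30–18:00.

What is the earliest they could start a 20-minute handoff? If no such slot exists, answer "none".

Gita free within 10:30–18:00: 10:30–11:30, 12:30–13:00, 13:30–14:40, 16:20–18:00.
Rania free within 10:30–18:00: 10:30–10:50, 12:10–14:20, 15:20–18:00.
Gita ∩ Freya: 10:30–11:30, 12:30–13:00, 13:30–13:40, 16:20–18:00.
Gita ∩ Freya ∩ Jamal: 10:40–11:30, 12:30–12:50, 13:30–13:40.
Gita ∩ Freya ∩ Jamal ∩ Rania: 10:40–10:50, 12:30–12:50, 13:30–13:40.
Windows ≥ 20 min: 12:30–12:50.
Earliest such window starts at 12:30.

12:30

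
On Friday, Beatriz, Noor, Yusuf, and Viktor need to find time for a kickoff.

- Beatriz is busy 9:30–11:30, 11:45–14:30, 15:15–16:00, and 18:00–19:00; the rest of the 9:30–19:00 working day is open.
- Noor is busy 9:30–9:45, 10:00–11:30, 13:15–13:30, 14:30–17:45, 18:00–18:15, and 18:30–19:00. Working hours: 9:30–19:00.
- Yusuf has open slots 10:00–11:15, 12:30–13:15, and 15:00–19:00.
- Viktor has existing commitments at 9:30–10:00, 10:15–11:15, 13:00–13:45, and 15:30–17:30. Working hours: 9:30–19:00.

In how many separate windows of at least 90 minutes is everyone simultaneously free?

Beatriz free within 09:30–19:00: 11:30–11:45, 14:30–15:15, 16:00–18:00.
Noor free within 09:30–19:00: 09:45–10:00, 11:30–13:15, 13:30–14:30, 17:45–18:00, 18:15–18:30.
Viktor free within 09:30–19:00: 10:00–10:15, 11:15–13:00, 13:45–15:30, 17:30–19:00.
Beatriz ∩ Noor: 11:30–11:45, 17:45–18:00.
Beatriz ∩ Noor ∩ Yusuf: 17:45–18:00.
Beatriz ∩ Noor ∩ Yusuf ∩ Viktor: 17:45–18:00.
Windows ≥ 90 min: (none).
That's 0 windows.

0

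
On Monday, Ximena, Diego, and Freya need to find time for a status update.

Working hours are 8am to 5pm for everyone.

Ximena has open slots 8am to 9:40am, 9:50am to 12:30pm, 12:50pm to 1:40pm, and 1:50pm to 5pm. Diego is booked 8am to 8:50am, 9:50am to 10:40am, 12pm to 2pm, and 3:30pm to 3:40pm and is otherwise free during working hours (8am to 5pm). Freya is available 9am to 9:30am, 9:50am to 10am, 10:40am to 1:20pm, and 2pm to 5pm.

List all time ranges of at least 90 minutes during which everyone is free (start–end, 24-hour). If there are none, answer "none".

14:00–15:30

Diego free within 08:00–17:00: 08:50–09:50, 10:40–12:00, 14:00–15:30, 15:40–17:00.
Ximena ∩ Diego: 08:50–09:40, 10:40–12:00, 14:00–15:30, 15:40–17:00.
Ximena ∩ Diego ∩ Freya: 09:00–09:30, 10:40–12:00, 14:00–15:30, 15:40–17:00.
Windows ≥ 90 min: 14:00–15:30.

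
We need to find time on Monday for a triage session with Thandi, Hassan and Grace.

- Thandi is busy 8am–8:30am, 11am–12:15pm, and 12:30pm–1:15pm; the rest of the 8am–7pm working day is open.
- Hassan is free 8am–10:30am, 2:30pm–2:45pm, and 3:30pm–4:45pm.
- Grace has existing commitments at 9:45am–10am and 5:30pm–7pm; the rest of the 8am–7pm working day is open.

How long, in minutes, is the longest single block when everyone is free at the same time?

Thandi free within 08:00–19:00: 08:30–11:00, 12:15–12:30, 13:15–19:00.
Grace free within 08:00–19:00: 08:00–09:45, 10:00–17:30.
Thandi ∩ Hassan: 08:30–10:30, 14:30–14:45, 15:30–16:45.
Thandi ∩ Hassan ∩ Grace: 08:30–09:45, 10:00–10:30, 14:30–14:45, 15:30–16:45.
Common window lengths: 75, 30, 15, 75 min; longest is 75.

75 minutes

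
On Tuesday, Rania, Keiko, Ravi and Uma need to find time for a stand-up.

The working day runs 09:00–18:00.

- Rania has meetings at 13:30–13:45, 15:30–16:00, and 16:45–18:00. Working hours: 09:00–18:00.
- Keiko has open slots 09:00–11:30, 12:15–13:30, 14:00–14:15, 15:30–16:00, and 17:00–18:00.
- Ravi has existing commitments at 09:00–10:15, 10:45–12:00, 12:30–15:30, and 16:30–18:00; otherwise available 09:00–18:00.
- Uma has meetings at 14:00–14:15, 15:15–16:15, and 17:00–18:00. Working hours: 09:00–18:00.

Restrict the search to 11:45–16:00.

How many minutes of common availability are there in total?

15 minutes

Rania free within 09:00–18:00: 09:00–13:30, 13:45–15:30, 16:00–16:45.
Ravi free within 09:00–18:00: 10:15–10:45, 12:00–12:30, 15:30–16:30.
Uma free within 09:00–18:00: 09:00–14:00, 14:15–15:15, 16:15–17:00.
Rania ∩ Keiko: 09:00–11:30, 12:15–13:30, 14:00–14:15.
Rania ∩ Keiko ∩ Ravi: 10:15–10:45, 12:15–12:30.
Rania ∩ Keiko ∩ Ravi ∩ Uma: 10:15–10:45, 12:15–12:30.
Restricted to 11:45–16:00: 12:15–12:30.
Total common minutes: 15.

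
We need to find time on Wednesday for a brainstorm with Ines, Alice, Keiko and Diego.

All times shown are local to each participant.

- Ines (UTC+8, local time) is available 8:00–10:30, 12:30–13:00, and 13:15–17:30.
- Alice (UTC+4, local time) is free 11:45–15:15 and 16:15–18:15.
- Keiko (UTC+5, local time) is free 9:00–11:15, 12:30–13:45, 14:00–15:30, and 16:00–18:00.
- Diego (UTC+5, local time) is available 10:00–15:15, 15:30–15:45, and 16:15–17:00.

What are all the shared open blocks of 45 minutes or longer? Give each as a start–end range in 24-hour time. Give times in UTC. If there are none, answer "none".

Ines → UTC: 00:00–02:30, 04:30–05:00, 05:15–09:30.
Alice → UTC: 07:45–11:15, 12:15–14:15.
Keiko → UTC: 04:00–06:15, 07:30–08:45, 09:00–10:30, 11:00–13:00.
Diego → UTC: 05:00–10:15, 10:30–10:45, 11:15–12:00.
Ines ∩ Alice: 07:45–09:30.
Ines ∩ Alice ∩ Keiko: 07:45–08:45, 09:00–09:30.
Ines ∩ Alice ∩ Keiko ∩ Diego: 07:45–08:45, 09:00–09:30.
Windows ≥ 45 min: 07:45–08:45.

07:45–08:45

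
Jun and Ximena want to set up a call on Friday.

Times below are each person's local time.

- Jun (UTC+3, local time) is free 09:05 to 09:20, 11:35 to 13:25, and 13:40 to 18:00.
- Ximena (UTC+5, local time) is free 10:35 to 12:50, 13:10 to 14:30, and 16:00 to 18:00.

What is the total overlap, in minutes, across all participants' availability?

190 minutes

Jun → UTC: 06:05–06:20, 08:35–10:25, 10:40–15:00.
Ximena → UTC: 05:35–07:50, 08:10–09:30, 11:00–13:00.
Jun ∩ Ximena: 06:05–06:20, 08:35–09:30, 11:00–13:00.
Total common minutes: 15 + 55 + 120 = 190.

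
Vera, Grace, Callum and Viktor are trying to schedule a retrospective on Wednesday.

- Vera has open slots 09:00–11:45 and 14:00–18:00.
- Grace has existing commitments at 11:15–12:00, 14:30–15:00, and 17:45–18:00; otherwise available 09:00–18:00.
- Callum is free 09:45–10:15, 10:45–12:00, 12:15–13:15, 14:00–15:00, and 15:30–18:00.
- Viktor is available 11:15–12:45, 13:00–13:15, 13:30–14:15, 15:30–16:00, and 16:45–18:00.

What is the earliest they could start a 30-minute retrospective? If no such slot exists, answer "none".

15:30

Grace free within 09:00–18:00: 09:00–11:15, 12:00–14:30, 15:00–17:45.
Vera ∩ Grace: 09:00–11:15, 14:00–14:30, 15:00–17:45.
Vera ∩ Grace ∩ Callum: 09:45–10:15, 10:45–11:15, 14:00–14:30, 15:30–17:45.
Vera ∩ Grace ∩ Callum ∩ Viktor: 14:00–14:15, 15:30–16:00, 16:45–17:45.
Windows ≥ 30 min: 15:30–16:00, 16:45–17:45.
Earliest such window starts at 15:30.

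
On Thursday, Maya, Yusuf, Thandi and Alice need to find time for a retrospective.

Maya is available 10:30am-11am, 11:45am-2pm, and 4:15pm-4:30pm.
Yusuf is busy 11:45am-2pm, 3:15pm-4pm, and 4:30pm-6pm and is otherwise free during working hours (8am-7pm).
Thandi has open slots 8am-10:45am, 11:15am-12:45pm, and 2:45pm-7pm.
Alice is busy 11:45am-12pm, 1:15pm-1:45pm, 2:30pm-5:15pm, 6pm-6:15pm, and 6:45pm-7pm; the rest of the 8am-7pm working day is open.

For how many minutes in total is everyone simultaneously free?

15 minutes

Yusuf free within 08:00–19:00: 08:00–11:45, 14:00–15:15, 16:00–16:30, 18:00–19:00.
Alice free within 08:00–19:00: 08:00–11:45, 12:00–13:15, 13:45–14:30, 17:15–18:00, 18:15–18:45.
Maya ∩ Yusuf: 10:30–11:00, 16:15–16:30.
Maya ∩ Yusuf ∩ Thandi: 10:30–10:45, 16:15–16:30.
Maya ∩ Yusuf ∩ Thandi ∩ Alice: 10:30–10:45.
Total common minutes: 15.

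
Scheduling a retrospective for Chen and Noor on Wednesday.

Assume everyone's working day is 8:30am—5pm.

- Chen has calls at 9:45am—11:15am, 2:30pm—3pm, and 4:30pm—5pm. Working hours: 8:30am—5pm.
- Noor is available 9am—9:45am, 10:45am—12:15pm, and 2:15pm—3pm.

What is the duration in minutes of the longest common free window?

60 minutes

Chen free within 08:30–17:00: 08:30–09:45, 11:15–14:30, 15:00–16:30.
Chen ∩ Noor: 09:00–09:45, 11:15–12:15, 14:15–14:30.
Common window lengths: 45, 60, 15 min; longest is 60.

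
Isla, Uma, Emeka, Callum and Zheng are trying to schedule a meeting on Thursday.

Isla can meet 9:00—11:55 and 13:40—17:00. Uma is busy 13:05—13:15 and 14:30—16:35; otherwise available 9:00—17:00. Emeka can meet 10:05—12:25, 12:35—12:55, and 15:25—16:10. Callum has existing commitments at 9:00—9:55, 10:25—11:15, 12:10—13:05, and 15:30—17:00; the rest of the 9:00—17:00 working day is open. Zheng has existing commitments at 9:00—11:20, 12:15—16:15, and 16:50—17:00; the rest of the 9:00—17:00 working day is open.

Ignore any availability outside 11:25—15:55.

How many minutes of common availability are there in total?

Uma free within 09:00–17:00: 09:00–13:05, 13:15–14:30, 16:35–17:00.
Callum free within 09:00–17:00: 09:55–10:25, 11:15–12:10, 13:05–15:30.
Zheng free within 09:00–17:00: 11:20–12:15, 16:15–16:50.
Isla ∩ Uma: 09:00–11:55, 13:40–14:30, 16:35–17:00.
Isla ∩ Uma ∩ Emeka: 10:05–11:55.
Isla ∩ Uma ∩ Emeka ∩ Callum: 10:05–10:25, 11:15–11:55.
Isla ∩ Uma ∩ Emeka ∩ Callum ∩ Zheng: 11:20–11:55.
Restricted to 11:25–15:55: 11:25–11:55.
Total common minutes: 30.

30 minutes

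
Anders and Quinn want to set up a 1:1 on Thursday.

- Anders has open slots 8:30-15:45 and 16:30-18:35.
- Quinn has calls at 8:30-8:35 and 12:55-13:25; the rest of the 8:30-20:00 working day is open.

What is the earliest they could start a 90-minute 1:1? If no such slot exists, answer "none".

08:35

Quinn free within 08:30–20:00: 08:35–12:55, 13:25–20:00.
Anders ∩ Quinn: 08:35–12:55, 13:25–15:45, 16:30–18:35.
Windows ≥ 90 min: 08:35–12:55, 13:25–15:45, 16:30–18:35.
Earliest such window starts at 08:35.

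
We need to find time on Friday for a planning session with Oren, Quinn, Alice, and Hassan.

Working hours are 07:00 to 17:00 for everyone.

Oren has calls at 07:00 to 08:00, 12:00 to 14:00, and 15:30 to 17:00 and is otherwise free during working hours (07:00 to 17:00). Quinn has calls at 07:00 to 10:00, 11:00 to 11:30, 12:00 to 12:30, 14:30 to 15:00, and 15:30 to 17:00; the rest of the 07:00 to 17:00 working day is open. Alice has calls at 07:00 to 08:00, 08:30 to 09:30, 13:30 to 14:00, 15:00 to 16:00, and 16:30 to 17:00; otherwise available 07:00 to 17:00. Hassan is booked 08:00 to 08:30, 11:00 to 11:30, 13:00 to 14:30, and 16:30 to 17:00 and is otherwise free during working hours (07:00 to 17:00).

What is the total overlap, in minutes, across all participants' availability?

Oren free within 07:00–17:00: 08:00–12:00, 14:00–15:30.
Quinn free within 07:00–17:00: 10:00–11:00, 11:30–12:00, 12:30–14:30, 15:00–15:30.
Alice free within 07:00–17:00: 08:00–08:30, 09:30–13:30, 14:00–15:00, 16:00–16:30.
Hassan free within 07:00–17:00: 07:00–08:00, 08:30–11:00, 11:30–13:00, 14:30–16:30.
Oren ∩ Quinn: 10:00–11:00, 11:30–12:00, 14:00–14:30, 15:00–15:30.
Oren ∩ Quinn ∩ Alice: 10:00–11:00, 11:30–12:00, 14:00–14:30.
Oren ∩ Quinn ∩ Alice ∩ Hassan: 10:00–11:00, 11:30–12:00.
Total common minutes: 60 + 30 = 90.

90 minutes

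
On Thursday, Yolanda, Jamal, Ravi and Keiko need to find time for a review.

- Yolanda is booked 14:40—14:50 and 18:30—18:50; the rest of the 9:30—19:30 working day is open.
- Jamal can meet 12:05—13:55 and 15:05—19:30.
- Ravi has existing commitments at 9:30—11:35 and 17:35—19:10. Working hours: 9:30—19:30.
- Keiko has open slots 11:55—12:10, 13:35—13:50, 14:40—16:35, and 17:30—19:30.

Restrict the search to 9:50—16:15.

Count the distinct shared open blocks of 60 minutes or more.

Yolanda free within 09:30–19:30: 09:30–14:40, 14:50–18:30, 18:50–19:30.
Ravi free within 09:30–19:30: 11:35–17:35, 19:10–19:30.
Yolanda ∩ Jamal: 12:05–13:55, 15:05–18:30, 18:50–19:30.
Yolanda ∩ Jamal ∩ Ravi: 12:05–13:55, 15:05–17:35, 19:10–19:30.
Yolanda ∩ Jamal ∩ Ravi ∩ Keiko: 12:05–12:10, 13:35–13:50, 15:05–16:35, 17:30–17:35, 19:10–19:30.
Restricted to 09:50–16:15: 12:05–12:10, 13:35–13:50, 15:05–16:15.
Windows ≥ 60 min: 15:05–16:15.
That's 1 window.

1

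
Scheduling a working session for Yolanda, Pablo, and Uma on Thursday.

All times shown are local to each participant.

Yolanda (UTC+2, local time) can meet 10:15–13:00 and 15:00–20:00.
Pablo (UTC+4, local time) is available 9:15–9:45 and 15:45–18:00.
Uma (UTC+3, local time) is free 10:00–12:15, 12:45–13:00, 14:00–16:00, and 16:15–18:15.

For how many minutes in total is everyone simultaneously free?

45 minutes

Yolanda → UTC: 08:15–11:00, 13:00–18:00.
Pablo → UTC: 05:15–05:45, 11:45–14:00.
Uma → UTC: 07:00–09:15, 09:45–10:00, 11:00–13:00, 13:15–15:15.
Yolanda ∩ Pablo: 13:00–14:00.
Yolanda ∩ Pablo ∩ Uma: 13:15–14:00.
Total common minutes: 45.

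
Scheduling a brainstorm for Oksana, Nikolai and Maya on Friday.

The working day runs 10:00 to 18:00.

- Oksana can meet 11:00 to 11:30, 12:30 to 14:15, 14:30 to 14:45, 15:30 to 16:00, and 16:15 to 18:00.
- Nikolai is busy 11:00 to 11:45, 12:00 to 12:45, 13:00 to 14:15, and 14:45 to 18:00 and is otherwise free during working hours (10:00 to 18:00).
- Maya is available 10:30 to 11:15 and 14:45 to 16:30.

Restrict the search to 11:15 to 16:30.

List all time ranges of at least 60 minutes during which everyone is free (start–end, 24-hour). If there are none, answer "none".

Nikolai free within 10:00–18:00: 10:00–11:00, 11:45–12:00, 12:45–13:00, 14:15–14:45.
Oksana ∩ Nikolai: 12:45–13:00, 14:30–14:45.
Oksana ∩ Nikolai ∩ Maya: (none).
Restricted to 11:15–16:30: (none).
Windows ≥ 60 min: (none).

none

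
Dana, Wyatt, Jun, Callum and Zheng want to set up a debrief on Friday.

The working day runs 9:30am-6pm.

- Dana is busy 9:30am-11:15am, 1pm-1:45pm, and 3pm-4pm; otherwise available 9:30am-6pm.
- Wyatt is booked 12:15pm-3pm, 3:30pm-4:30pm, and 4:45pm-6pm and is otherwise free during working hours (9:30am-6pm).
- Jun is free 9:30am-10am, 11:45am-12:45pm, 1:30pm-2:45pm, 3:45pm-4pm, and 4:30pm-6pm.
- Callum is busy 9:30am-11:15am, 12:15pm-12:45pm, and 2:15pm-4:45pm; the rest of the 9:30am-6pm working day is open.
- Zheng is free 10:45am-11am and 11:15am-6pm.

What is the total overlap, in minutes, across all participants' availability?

Dana free within 09:30–18:00: 11:15–13:00, 13:45–15:00, 16:00–18:00.
Wyatt free within 09:30–18:00: 09:30–12:15, 15:00–15:30, 16:30–16:45.
Callum free within 09:30–18:00: 11:15–12:15, 12:45–14:15, 16:45–18:00.
Dana ∩ Wyatt: 11:15–12:15, 16:30–16:45.
Dana ∩ Wyatt ∩ Jun: 11:45–12:15, 16:30–16:45.
Dana ∩ Wyatt ∩ Jun ∩ Callum: 11:45–12:15.
Dana ∩ Wyatt ∩ Jun ∩ Callum ∩ Zheng: 11:45–12:15.
Total common minutes: 30.

30 minutes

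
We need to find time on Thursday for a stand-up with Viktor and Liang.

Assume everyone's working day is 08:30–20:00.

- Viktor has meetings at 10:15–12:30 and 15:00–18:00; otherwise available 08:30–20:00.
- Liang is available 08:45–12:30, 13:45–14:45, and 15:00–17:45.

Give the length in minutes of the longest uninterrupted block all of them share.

Viktor free within 08:30–20:00: 08:30–10:15, 12:30–15:00, 18:00–20:00.
Viktor ∩ Liang: 08:45–10:15, 13:45–14:45.
Common window lengths: 90, 60 min; longest is 90.

90 minutes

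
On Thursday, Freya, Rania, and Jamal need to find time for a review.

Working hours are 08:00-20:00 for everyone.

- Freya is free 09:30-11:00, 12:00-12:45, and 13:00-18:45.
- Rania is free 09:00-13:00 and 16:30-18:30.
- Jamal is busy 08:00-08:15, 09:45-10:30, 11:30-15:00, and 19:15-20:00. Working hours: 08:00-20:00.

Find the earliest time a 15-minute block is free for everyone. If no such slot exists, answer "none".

Jamal free within 08:00–20:00: 08:15–09:45, 10:30–11:30, 15:00–19:15.
Freya ∩ Rania: 09:30–11:00, 12:00–12:45, 16:30–18:30.
Freya ∩ Rania ∩ Jamal: 09:30–09:45, 10:30–11:00, 16:30–18:30.
Windows ≥ 15 min: 09:30–09:45, 10:30–11:00, 16:30–18:30.
Earliest such window starts at 09:30.

09:30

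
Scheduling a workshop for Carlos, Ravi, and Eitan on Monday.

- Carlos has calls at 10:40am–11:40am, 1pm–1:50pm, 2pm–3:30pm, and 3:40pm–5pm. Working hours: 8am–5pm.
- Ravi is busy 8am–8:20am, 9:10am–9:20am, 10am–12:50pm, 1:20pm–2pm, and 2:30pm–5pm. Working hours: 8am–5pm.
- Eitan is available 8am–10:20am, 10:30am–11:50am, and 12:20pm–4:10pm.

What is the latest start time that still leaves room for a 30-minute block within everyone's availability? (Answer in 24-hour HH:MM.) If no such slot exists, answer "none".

Carlos free within 08:00–17:00: 08:00–10:40, 11:40–13:00, 13:50–14:00, 15:30–15:40.
Ravi free within 08:00–17:00: 08:20–09:10, 09:20–10:00, 12:50–13:20, 14:00–14:30.
Carlos ∩ Ravi: 08:20–09:10, 09:20–10:00, 12:50–13:00.
Carlos ∩ Ravi ∩ Eitan: 08:20–09:10, 09:20–10:00, 12:50–13:00.
Windows ≥ 30 min: 08:20–09:10, 09:20–10:00.
Latest start in the last window 09:20–10:00 is 10:00 − 30 min = 09:30.

09:30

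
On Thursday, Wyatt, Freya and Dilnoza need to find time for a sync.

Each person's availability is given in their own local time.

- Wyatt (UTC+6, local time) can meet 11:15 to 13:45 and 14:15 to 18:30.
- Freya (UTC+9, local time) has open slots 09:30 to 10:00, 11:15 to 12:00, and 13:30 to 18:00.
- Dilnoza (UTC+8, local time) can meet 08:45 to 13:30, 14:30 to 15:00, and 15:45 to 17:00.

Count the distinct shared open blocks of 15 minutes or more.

Wyatt → UTC: 05:15–07:45, 08:15–12:30.
Freya → UTC: 00:30–01:00, 02:15–03:00, 04:30–09:00.
Dilnoza → UTC: 00:45–05:30, 06:30–07:00, 07:45–09:00.
Wyatt ∩ Freya: 05:15–07:45, 08:15–09:00.
Wyatt ∩ Freya ∩ Dilnoza: 05:15–05:30, 06:30–07:00, 08:15–09:00.
Windows ≥ 15 min: 05:15–05:30, 06:30–07:00, 08:15–09:00.
That's 3 windows.

3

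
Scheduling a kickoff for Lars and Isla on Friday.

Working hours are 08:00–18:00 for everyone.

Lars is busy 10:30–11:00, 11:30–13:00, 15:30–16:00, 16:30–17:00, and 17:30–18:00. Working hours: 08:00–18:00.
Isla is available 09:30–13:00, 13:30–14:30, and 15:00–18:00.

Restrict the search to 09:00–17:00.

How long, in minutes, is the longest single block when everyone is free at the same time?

60 minutes

Lars free within 08:00–18:00: 08:00–10:30, 11:00–11:30, 13:00–15:30, 16:00–16:30, 17:00–17:30.
Lars ∩ Isla: 09:30–10:30, 11:00–11:30, 13:30–14:30, 15:00–15:30, 16:00–16:30, 17:00–17:30.
Restricted to 09:00–17:00: 09:30–10:30, 11:00–11:30, 13:30–14:30, 15:00–15:30, 16:00–16:30.
Common window lengths: 60, 30, 60, 30, 30 min; longest is 60.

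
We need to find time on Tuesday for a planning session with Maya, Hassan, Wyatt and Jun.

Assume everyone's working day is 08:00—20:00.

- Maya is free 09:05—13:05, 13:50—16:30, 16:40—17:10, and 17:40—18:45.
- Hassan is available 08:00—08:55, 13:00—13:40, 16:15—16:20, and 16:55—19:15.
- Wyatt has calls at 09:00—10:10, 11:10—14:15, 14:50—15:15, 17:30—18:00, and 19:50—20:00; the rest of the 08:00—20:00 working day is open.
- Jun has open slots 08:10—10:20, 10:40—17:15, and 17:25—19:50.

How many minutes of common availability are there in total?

65 minutes

Wyatt free within 08:00–20:00: 08:00–09:00, 10:10–11:10, 14:15–14:50, 15:15–17:30, 18:00–19:50.
Maya ∩ Hassan: 13:00–13:05, 16:15–16:20, 16:55–17:10, 17:40–18:45.
Maya ∩ Hassan ∩ Wyatt: 16:15–16:20, 16:55–17:10, 18:00–18:45.
Maya ∩ Hassan ∩ Wyatt ∩ Jun: 16:15–16:20, 16:55–17:10, 18:00–18:45.
Total common minutes: 5 + 15 + 45 = 65.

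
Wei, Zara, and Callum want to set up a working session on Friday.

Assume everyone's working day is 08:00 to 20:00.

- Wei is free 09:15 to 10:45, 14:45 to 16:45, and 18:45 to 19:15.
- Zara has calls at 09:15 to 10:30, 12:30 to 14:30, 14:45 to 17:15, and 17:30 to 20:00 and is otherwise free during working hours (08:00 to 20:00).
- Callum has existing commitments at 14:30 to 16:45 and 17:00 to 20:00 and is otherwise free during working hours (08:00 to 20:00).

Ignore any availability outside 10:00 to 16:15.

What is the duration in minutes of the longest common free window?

Zara free within 08:00–20:00: 08:00–09:15, 10:30–12:30, 14:30–14:45, 17:15–17:30.
Callum free within 08:00–20:00: 08:00–14:30, 16:45–17:00.
Wei ∩ Zara: 10:30–10:45.
Wei ∩ Zara ∩ Callum: 10:30–10:45.
Restricted to 10:00–16:15: 10:30–10:45.
Single common window of 15 minutes.

15 minutes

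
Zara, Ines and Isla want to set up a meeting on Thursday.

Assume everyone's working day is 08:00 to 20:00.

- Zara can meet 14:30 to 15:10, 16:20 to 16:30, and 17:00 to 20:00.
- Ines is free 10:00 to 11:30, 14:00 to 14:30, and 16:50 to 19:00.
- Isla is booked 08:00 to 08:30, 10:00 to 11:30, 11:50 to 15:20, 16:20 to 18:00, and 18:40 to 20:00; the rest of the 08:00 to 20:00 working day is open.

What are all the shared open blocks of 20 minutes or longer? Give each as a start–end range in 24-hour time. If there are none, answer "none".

Isla free within 08:00–20:00: 08:30–10:00, 11:30–11:50, 15:20–16:20, 18:00–18:40.
Zara ∩ Ines: 17:00–19:00.
Zara ∩ Ines ∩ Isla: 18:00–18:40.
Windows ≥ 20 min: 18:00–18:40.

18:00–18:40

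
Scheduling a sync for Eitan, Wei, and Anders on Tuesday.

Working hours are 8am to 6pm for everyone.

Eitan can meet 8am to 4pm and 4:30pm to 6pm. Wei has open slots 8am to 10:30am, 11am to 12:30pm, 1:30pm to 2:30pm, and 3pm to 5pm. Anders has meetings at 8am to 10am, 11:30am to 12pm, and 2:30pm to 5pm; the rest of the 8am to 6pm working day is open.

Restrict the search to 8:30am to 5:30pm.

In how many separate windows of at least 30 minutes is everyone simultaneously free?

Anders free within 08:00–18:00: 10:00–11:30, 12:00–14:30, 17:00–18:00.
Eitan ∩ Wei: 08:00–10:30, 11:00–12:30, 13:30–14:30, 15:00–16:00, 16:30–17:00.
Eitan ∩ Wei ∩ Anders: 10:00–10:30, 11:00–11:30, 12:00–12:30, 13:30–14:30.
Restricted to 08:30–17:30: 10:00–10:30, 11:00–11:30, 12:00–12:30, 13:30–14:30.
Windows ≥ 30 min: 10:00–10:30, 11:00–11:30, 12:00–12:30, 13:30–14:30.
That's 4 windows.

4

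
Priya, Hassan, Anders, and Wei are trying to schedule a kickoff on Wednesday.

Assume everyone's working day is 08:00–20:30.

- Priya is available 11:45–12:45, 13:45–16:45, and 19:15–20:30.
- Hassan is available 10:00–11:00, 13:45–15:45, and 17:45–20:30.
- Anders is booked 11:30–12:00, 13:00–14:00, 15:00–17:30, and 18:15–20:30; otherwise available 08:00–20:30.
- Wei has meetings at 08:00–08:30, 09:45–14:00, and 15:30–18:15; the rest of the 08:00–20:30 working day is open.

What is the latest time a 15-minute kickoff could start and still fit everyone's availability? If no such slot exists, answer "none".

Anders free within 08:00–20:30: 08:00–11:30, 12:00–13:00, 14:00–15:00, 17:30–18:15.
Wei free within 08:00–20:30: 08:30–09:45, 14:00–15:30, 18:15–20:30.
Priya ∩ Hassan: 13:45–15:45, 19:15–20:30.
Priya ∩ Hassan ∩ Anders: 14:00–15:00.
Priya ∩ Hassan ∩ Anders ∩ Wei: 14:00–15:00.
Windows ≥ 15 min: 14:00–15:00.
Latest start in the last window 14:00–15:00 is 15:00 − 15 min = 14:45.

14:45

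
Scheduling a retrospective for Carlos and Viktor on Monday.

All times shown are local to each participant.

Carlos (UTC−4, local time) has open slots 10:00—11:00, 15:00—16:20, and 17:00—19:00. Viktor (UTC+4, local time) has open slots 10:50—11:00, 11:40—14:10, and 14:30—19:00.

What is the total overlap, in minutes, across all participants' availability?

60 minutes

Carlos → UTC: 14:00–15:00, 19:00–20:20, 21:00–23:00.
Viktor → UTC: 06:50–07:00, 07:40–10:10, 10:30–15:00.
Carlos ∩ Viktor: 14:00–15:00.
Total common minutes: 60.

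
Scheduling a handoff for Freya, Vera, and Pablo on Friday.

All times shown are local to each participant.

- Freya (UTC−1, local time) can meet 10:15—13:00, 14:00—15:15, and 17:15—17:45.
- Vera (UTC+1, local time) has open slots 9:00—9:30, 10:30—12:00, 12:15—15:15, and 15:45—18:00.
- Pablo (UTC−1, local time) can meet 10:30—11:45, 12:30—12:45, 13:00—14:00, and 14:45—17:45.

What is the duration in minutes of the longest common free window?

Freya → UTC: 11:15–14:00, 15:00–16:15, 18:15–18:45.
Vera → UTC: 08:00–08:30, 09:30–11:00, 11:15–14:15, 14:45–17:00.
Pablo → UTC: 11:30–12:45, 13:30–13:45, 14:00–15:00, 15:45–18:45.
Freya ∩ Vera: 11:15–14:00, 15:00–16:15.
Freya ∩ Vera ∩ Pablo: 11:30–12:45, 13:30–13:45, 15:45–16:15.
Common window lengths: 75, 15, 30 min; longest is 75.

75 minutes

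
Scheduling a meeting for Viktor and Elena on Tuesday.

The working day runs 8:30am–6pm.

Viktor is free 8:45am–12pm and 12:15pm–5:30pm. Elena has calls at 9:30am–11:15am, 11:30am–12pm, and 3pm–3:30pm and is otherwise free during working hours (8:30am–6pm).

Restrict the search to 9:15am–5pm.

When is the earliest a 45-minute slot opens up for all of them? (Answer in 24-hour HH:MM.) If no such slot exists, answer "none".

Elena free within 08:30–18:00: 08:30–09:30, 11:15–11:30, 12:00–15:00, 15:30–18:00.
Viktor ∩ Elena: 08:45–09:30, 11:15–11:30, 12:15–15:00, 15:30–17:30.
Restricted to 09:15–17:00: 09:15–09:30, 11:15–11:30, 12:15–15:00, 15:30–17:00.
Windows ≥ 45 min: 12:15–15:00, 15:30–17:00.
Earliest such window starts at 12:15.

12:15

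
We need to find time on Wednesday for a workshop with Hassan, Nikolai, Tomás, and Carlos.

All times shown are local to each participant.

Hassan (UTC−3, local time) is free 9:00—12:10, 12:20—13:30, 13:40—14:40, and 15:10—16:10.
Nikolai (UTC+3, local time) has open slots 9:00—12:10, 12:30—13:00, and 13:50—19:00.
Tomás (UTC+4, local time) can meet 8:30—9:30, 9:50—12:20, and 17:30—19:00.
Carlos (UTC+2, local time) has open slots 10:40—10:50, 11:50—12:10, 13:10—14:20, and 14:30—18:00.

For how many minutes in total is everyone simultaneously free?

90 minutes

Hassan → UTC: 12:00–15:10, 15:20–16:30, 16:40–17:40, 18:10–19:10.
Nikolai → UTC: 06:00–09:10, 09:30–10:00, 10:50–16:00.
Tomás → UTC: 04:30–05:30, 05:50–08:20, 13:30–15:00.
Carlos → UTC: 08:40–08:50, 09:50–10:10, 11:10–12:20, 12:30–16:00.
Hassan ∩ Nikolai: 12:00–15:10, 15:20–16:00.
Hassan ∩ Nikolai ∩ Tomás: 13:30–15:00.
Hassan ∩ Nikolai ∩ Tomás ∩ Carlos: 13:30–15:00.
Total common minutes: 90.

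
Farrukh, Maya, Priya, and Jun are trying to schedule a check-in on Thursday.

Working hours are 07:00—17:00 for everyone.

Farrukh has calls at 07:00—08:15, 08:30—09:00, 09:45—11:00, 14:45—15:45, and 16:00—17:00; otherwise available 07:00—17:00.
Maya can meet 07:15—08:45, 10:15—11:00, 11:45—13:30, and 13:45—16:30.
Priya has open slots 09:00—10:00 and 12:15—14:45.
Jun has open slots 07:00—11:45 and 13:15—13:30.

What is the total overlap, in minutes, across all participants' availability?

Farrukh free within 07:00–17:00: 08:15–08:30, 09:00–09:45, 11:00–14:45, 15:45–16:00.
Farrukh ∩ Maya: 08:15–08:30, 11:45–13:30, 13:45–14:45, 15:45–16:00.
Farrukh ∩ Maya ∩ Priya: 12:15–13:30, 13:45–14:45.
Farrukh ∩ Maya ∩ Priya ∩ Jun: 13:15–13:30.
Total common minutes: 15.

15 minutes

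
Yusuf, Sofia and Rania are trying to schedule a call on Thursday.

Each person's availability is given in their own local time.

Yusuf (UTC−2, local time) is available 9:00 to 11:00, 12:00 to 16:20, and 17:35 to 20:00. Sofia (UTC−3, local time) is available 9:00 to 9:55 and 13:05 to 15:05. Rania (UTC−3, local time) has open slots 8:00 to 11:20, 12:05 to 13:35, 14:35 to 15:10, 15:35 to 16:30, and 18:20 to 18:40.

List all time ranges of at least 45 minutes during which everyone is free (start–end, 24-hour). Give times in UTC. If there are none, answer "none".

12:00–12:55

Yusuf → UTC: 11:00–13:00, 14:00–18:20, 19:35–22:00.
Sofia → UTC: 12:00–12:55, 16:05–18:05.
Rania → UTC: 11:00–14:20, 15:05–16:35, 17:35–18:10, 18:35–19:30, 21:20–21:40.
Yusuf ∩ Sofia: 12:00–12:55, 16:05–18:05.
Yusuf ∩ Sofia ∩ Rania: 12:00–12:55, 16:05–16:35, 17:35–18:05.
Windows ≥ 45 min: 12:00–12:55.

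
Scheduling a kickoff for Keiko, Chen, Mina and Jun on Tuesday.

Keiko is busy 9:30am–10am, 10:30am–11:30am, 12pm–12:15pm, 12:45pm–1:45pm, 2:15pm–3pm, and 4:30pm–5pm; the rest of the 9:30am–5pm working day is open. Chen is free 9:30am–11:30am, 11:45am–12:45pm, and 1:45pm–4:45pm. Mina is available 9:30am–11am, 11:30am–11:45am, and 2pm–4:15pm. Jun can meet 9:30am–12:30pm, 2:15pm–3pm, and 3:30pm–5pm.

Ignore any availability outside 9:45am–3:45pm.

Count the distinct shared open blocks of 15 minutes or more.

2

Keiko free within 09:30–17:00: 10:00–10:30, 11:30–12:00, 12:15–12:45, 13:45–14:15, 15:00–16:30.
Keiko ∩ Chen: 10:00–10:30, 11:45–12:00, 12:15–12:45, 13:45–14:15, 15:00–16:30.
Keiko ∩ Chen ∩ Mina: 10:00–10:30, 14:00–14:15, 15:00–16:15.
Keiko ∩ Chen ∩ Mina ∩ Jun: 10:00–10:30, 15:30–16:15.
Restricted to 09:45–15:45: 10:00–10:30, 15:30–15:45.
Windows ≥ 15 min: 10:00–10:30, 15:30–15:45.
That's 2 windows.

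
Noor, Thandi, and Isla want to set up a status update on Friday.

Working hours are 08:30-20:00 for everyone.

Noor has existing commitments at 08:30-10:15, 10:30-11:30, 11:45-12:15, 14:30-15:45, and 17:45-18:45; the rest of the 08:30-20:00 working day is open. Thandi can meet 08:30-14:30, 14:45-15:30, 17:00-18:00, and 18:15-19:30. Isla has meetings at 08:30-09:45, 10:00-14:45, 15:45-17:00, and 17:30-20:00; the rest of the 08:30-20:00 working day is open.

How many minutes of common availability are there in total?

30 minutes

Noor free within 08:30–20:00: 10:15–10:30, 11:30–11:45, 12:15–14:30, 15:45–17:45, 18:45–20:00.
Isla free within 08:30–20:00: 09:45–10:00, 14:45–15:45, 17:00–17:30.
Noor ∩ Thandi: 10:15–10:30, 11:30–11:45, 12:15–14:30, 17:00–17:45, 18:45–19:30.
Noor ∩ Thandi ∩ Isla: 17:00–17:30.
Total common minutes: 30.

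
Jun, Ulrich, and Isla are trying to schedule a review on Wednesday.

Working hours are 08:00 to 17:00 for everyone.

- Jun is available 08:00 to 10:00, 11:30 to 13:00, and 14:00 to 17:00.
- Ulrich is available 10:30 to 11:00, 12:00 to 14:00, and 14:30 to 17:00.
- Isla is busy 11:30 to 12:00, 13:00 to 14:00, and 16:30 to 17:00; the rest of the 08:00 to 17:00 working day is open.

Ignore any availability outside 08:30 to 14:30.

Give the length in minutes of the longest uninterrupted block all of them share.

Isla free within 08:00–17:00: 08:00–11:30, 12:00–13:00, 14:00–16:30.
Jun ∩ Ulrich: 12:00–13:00, 14:30–17:00.
Jun ∩ Ulrich ∩ Isla: 12:00–13:00, 14:30–16:30.
Restricted to 08:30–14:30: 12:00–13:00.
Single common window of 60 minutes.

60 minutes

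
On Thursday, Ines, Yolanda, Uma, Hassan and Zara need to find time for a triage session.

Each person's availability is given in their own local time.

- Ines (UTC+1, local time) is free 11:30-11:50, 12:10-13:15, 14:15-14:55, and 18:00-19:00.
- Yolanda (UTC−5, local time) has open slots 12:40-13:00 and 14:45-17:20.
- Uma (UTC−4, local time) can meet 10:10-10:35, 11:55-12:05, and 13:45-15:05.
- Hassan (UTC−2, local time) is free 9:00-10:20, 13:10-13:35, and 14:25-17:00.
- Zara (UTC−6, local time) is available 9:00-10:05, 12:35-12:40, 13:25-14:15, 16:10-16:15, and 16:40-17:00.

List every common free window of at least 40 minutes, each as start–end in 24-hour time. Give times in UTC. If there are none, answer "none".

Ines → UTC: 10:30–10:50, 11:10–12:15, 13:15–13:55, 17:00–18:00.
Yolanda → UTC: 17:40–18:00, 19:45–22:20.
Uma → UTC: 14:10–14:35, 15:55–16:05, 17:45–19:05.
Hassan → UTC: 11:00–12:20, 15:10–15:35, 16:25–19:00.
Zara → UTC: 15:00–16:05, 18:35–18:40, 19:25–20:15, 22:10–22:15, 22:40–23:00.
Ines ∩ Yolanda: 17:40–18:00.
Ines ∩ Yolanda ∩ Uma: 17:45–18:00.
Ines ∩ Yolanda ∩ Uma ∩ Hassan: 17:45–18:00.
Ines ∩ Yolanda ∩ Uma ∩ Hassan ∩ Zara: (none).
Windows ≥ 40 min: (none).

none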